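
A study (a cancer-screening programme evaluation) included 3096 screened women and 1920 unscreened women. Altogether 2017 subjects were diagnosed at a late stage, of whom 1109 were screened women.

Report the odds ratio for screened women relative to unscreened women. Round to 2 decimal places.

screened women without the outcome: 3096 − 1109 = 1987
unscreened women with the outcome: 2017 − 1109 = 908
unscreened women without the outcome: 1920 − 908 = 1012
odds, screened women = 1109/1987 = 0.5581
odds, unscreened women = 908/1012 = 0.8972
OR = 0.5581 / 0.8972 = 0.62

0.62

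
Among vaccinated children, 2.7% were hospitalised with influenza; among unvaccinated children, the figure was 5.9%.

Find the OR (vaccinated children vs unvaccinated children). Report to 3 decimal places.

odds, vaccinated children = 0.02700/0.97300 = 0.02775
odds, unvaccinated children = 0.05900/0.94100 = 0.06270
OR = 0.02775 / 0.06270 = 0.443

OR = 0.443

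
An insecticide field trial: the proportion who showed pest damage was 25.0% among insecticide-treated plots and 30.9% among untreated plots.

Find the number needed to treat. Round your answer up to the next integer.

absolute risk difference = 0.059000
1 / 0.059000 = 16.949 → round up → 17

NNT ≈ 17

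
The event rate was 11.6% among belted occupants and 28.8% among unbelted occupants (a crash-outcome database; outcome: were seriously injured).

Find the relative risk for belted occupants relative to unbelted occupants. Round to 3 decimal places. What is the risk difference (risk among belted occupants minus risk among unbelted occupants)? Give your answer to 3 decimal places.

RR = 0.403; RD = -0.172

RR = 0.1160 / 0.2880 = 0.403
risk difference = 0.1160 − 0.2880 = -0.172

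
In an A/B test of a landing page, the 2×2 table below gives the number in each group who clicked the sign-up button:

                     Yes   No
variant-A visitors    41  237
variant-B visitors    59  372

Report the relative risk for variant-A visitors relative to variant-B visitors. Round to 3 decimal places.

1.077

risk, variant-A visitors = 41/278 = 0.1475
risk, variant-B visitors = 59/431 = 0.1369
RR = 0.1475 / 0.1369 = 1.077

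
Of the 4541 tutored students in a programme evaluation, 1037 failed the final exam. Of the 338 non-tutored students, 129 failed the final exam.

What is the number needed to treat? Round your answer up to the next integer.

NNT ≈ 7

risk, tutored students = 1037/4541 = 0.228364
risk, non-tutored students = 129/338 = 0.381657
absolute risk difference = 0.153293
1 / 0.153293 = 6.523 → round up → 7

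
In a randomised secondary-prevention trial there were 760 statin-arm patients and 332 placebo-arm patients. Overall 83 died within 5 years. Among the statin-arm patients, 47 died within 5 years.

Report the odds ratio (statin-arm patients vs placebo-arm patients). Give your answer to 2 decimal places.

0.54

statin-arm patients without the outcome: 760 − 47 = 713
placebo-arm patients with the outcome: 83 − 47 = 36
placebo-arm patients without the outcome: 332 − 36 = 296
odds, statin-arm patients = 47/713 = 0.0659
odds, placebo-arm patients = 36/296 = 0.1216
OR = 0.0659 / 0.1216 = 0.54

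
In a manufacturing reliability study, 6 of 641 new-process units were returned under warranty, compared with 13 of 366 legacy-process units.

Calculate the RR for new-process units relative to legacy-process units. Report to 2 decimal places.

RR ≈ 0.26

risk, new-process units = 6/641 = 0.00936
risk, legacy-process units = 13/366 = 0.03552
RR = 0.00936 / 0.03552 = 0.26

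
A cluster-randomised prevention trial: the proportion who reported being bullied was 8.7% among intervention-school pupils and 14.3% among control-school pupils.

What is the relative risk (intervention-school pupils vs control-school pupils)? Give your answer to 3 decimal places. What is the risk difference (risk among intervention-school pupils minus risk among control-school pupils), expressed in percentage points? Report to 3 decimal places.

RR = 0.0870 / 0.1430 = 0.608
risk difference = 0.0870 − 0.1430 = -0.0560 → -5.600 percentage points

RR = 0.608; RD = -5.600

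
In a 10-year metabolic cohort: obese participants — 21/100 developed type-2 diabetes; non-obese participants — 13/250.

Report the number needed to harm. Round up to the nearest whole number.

risk, obese participants = 21/100 = 0.210000
risk, non-obese participants = 13/250 = 0.052000
absolute risk difference = 0.158000
1 / 0.158000 = 6.329 → round up → 7

7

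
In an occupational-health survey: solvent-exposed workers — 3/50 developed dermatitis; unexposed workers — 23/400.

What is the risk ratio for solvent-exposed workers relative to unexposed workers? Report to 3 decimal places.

risk, solvent-exposed workers = 3/50 = 0.0600
risk, unexposed workers = 23/400 = 0.0575
RR = 0.0600 / 0.0575 = 1.043

1.043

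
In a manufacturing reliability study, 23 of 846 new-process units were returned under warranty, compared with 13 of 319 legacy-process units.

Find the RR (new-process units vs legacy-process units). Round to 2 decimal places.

risk, new-process units = 23/846 = 0.02719
risk, legacy-process units = 13/319 = 0.04075
RR = 0.02719 / 0.04075 = 0.67

0.67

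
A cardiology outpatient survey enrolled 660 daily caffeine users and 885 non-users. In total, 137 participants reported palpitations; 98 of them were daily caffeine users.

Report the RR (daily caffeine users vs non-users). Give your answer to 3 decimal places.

RR: 3.369

daily caffeine users without the outcome: 660 − 98 = 562
non-users with the outcome: 137 − 98 = 39
non-users without the outcome: 885 − 39 = 846
risk, daily caffeine users = 98/660 = 0.14848
risk, non-users = 39/885 = 0.04407
RR = 0.14848 / 0.04407 = 3.369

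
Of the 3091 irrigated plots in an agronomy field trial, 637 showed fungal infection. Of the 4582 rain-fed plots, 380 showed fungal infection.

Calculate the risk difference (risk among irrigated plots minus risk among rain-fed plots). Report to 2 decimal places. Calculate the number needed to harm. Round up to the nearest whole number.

risk, irrigated plots = 637/3091 = 0.2061
risk, rain-fed plots = 380/4582 = 0.0829
risk difference = 0.2061 − 0.0829 = 0.12
absolute risk difference = 0.123149
1 / 0.123149 = 8.120 → round up → 9

RD = 0.12; NNH = 9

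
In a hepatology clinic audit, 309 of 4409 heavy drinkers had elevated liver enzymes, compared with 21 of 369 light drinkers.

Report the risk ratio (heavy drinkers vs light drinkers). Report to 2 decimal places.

risk, heavy drinkers = 309/4409 = 0.0701
risk, light drinkers = 21/369 = 0.0569
RR = 0.0701 / 0.0569 = 1.23

1.23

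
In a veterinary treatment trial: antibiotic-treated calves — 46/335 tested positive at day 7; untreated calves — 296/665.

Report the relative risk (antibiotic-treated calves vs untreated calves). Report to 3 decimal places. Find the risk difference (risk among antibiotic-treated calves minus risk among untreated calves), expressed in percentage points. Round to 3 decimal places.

RR = 0.308; RD = -30.780

risk, antibiotic-treated calves = 46/335 = 0.1373
risk, untreated calves = 296/665 = 0.4451
RR = 0.1373 / 0.4451 = 0.308
risk difference = 0.1373 − 0.4451 = -0.3078 → -30.780 percentage points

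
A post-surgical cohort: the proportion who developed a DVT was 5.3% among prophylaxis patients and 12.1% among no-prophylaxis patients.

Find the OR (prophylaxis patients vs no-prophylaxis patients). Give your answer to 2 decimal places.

OR = 0.41

odds, prophylaxis patients = 0.0530/0.9470 = 0.0560
odds, no-prophylaxis patients = 0.1210/0.8790 = 0.1377
OR = 0.0560 / 0.1377 = 0.41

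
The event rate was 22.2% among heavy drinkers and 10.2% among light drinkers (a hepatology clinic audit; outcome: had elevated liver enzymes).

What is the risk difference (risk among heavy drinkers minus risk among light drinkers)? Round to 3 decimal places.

risk difference = 0.2220 − 0.1020 = 0.120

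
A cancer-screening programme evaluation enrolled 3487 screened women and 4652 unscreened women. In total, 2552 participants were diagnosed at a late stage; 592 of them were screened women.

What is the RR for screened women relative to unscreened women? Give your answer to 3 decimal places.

screened women without the outcome: 3487 − 592 = 2895
unscreened women with the outcome: 2552 − 592 = 1960
unscreened women without the outcome: 4652 − 1960 = 2692
risk, screened women = 592/3487 = 0.1698
risk, unscreened women = 1960/4652 = 0.4213
RR = 0.1698 / 0.4213 = 0.403

0.403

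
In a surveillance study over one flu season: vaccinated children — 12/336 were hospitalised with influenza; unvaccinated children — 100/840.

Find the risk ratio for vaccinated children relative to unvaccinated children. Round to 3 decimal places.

RR = 0.300

risk, vaccinated children = 12/336 = 0.03571
risk, unvaccinated children = 100/840 = 0.11905
RR = 0.03571 / 0.11905 = 0.300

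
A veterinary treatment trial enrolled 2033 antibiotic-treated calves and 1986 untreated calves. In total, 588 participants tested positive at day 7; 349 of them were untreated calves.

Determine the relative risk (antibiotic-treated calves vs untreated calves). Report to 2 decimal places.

0.67

antibiotic-treated calves with the outcome: 588 − 349 = 239
antibiotic-treated calves without the outcome: 2033 − 239 = 1794
untreated calves without the outcome: 1986 − 349 = 1637
risk, antibiotic-treated calves = 239/2033 = 0.1176
risk, untreated calves = 349/1986 = 0.1757
RR = 0.1176 / 0.1757 = 0.67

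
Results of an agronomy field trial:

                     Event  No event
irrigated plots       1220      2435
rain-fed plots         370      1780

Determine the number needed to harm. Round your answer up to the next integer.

NNH = 7

risk, irrigated plots = 1220/3655 = 0.333789
risk, rain-fed plots = 370/2150 = 0.172093
absolute risk difference = 0.161696
1 / 0.161696 = 6.184 → round up → 7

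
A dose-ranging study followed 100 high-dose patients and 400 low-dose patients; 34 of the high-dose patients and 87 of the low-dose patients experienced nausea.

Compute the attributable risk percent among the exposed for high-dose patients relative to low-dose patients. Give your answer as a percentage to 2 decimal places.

36.03%

risk, high-dose patients = 34/100 = 0.3400
risk, low-dose patients = 87/400 = 0.2175
AR% = (0.3400 − 0.2175) / 0.3400 = 0.3603 → 36.03%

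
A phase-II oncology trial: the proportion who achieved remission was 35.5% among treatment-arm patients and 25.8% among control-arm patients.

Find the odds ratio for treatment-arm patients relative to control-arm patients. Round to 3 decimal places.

OR = 1.583

odds, treatment-arm patients = 0.3550/0.6450 = 0.5504
odds, control-arm patients = 0.2580/0.7420 = 0.3477
OR = 0.5504 / 0.3477 = 1.583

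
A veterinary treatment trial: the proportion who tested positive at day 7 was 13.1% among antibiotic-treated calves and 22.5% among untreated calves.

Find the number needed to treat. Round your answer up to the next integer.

absolute risk difference = 0.094000
1 / 0.094000 = 10.638 → round up → 11

NNT: 11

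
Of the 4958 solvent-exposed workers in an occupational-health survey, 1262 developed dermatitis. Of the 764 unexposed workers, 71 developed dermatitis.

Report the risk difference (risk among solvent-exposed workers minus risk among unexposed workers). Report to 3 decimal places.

RD: 0.162

risk, solvent-exposed workers = 1262/4958 = 0.2545
risk, unexposed workers = 71/764 = 0.0929
risk difference = 0.2545 − 0.0929 = 0.162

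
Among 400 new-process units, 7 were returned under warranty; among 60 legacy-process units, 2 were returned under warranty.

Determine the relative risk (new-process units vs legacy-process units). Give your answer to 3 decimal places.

0.525

risk, new-process units = 7/400 = 0.01750
risk, legacy-process units = 2/60 = 0.03333
RR = 0.01750 / 0.03333 = 0.525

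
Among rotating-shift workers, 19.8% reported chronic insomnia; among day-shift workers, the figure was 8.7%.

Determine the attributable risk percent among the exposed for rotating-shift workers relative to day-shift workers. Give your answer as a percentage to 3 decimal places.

AR% = (0.1980 − 0.0870) / 0.1980 = 0.5606 → 56.061%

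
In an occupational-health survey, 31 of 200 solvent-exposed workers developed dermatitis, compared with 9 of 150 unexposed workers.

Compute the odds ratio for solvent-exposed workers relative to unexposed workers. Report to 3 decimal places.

OR = (31 × 141) / (169 × 9) = 4371/1521 ≈ 2.874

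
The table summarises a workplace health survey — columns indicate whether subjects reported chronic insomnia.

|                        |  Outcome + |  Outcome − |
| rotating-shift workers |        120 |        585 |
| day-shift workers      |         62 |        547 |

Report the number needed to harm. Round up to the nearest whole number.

NNH: 15

risk, rotating-shift workers = 120/705 = 0.170213
risk, day-shift workers = 62/609 = 0.101806
absolute risk difference = 0.068407
1 / 0.068407 = 14.618 → round up → 15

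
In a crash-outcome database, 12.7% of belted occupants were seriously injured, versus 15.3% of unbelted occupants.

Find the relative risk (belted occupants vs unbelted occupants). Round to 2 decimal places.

RR = 0.1270 / 0.1530 = 0.83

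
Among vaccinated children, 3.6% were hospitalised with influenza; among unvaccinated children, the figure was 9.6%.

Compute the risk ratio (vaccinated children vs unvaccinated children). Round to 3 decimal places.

RR = 0.03600 / 0.09600 = 0.375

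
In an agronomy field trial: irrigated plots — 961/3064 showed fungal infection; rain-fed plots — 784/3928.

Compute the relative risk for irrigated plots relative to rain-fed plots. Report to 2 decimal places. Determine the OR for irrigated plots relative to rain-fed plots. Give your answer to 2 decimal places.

risk, irrigated plots = 961/3064 = 0.3136
risk, rain-fed plots = 784/3928 = 0.1996
RR = 0.3136 / 0.1996 = 1.57
OR = (961 × 3144) / (2103 × 784) = 3021384/1648752 ≈ 1.83

RR = 1.57; OR = 1.83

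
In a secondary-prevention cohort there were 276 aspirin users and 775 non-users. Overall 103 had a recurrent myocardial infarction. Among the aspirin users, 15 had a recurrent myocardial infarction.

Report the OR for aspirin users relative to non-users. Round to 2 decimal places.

aspirin users without the outcome: 276 − 15 = 261
non-users with the outcome: 103 − 15 = 88
non-users without the outcome: 775 − 88 = 687
odds, aspirin users = 15/261 = 0.0575
odds, non-users = 88/687 = 0.1281
OR = 0.0575 / 0.1281 = 0.45

0.45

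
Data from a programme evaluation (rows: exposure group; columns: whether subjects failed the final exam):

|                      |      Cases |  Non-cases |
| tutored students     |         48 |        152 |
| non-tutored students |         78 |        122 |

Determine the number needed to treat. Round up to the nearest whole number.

risk, tutored students = 48/200 = 0.240000
risk, non-tutored students = 78/200 = 0.390000
absolute risk difference = 0.150000
1 / 0.150000 = 6.667 → round up → 7

7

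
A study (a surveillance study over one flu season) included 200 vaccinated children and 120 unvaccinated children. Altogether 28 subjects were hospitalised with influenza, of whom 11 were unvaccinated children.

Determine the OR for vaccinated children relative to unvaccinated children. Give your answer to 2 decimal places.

OR ≈ 0.92

vaccinated children with the outcome: 28 − 11 = 17
vaccinated children without the outcome: 200 − 17 = 183
unvaccinated children without the outcome: 120 − 11 = 109
odds, vaccinated children = 17/183 = 0.0929
odds, unvaccinated children = 11/109 = 0.1009
OR = 0.0929 / 0.1009 = 0.92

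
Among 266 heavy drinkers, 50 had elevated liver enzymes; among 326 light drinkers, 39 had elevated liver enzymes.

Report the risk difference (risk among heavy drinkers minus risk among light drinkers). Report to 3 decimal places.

risk, heavy drinkers = 50/266 = 0.1880
risk, light drinkers = 39/326 = 0.1196
risk difference = 0.1880 − 0.1196 = 0.068

RD: 0.068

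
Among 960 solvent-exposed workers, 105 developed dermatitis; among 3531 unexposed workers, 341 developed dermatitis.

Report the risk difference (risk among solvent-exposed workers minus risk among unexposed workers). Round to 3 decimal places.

0.013

risk, solvent-exposed workers = 105/960 = 0.1094
risk, unexposed workers = 341/3531 = 0.0966
risk difference = 0.1094 − 0.0966 = 0.013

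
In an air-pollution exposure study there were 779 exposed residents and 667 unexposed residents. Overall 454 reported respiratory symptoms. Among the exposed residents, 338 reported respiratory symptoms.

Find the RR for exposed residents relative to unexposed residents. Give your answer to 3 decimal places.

RR: 2.495

exposed residents without the outcome: 779 − 338 = 441
unexposed residents with the outcome: 454 − 338 = 116
unexposed residents without the outcome: 667 − 116 = 551
risk, exposed residents = 338/779 = 0.4339
risk, unexposed residents = 116/667 = 0.1739
RR = 0.4339 / 0.1739 = 2.495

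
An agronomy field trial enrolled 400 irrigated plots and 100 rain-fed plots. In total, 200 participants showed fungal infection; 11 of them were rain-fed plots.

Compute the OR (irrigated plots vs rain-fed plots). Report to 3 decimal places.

OR = 7.247

irrigated plots with the outcome: 200 − 11 = 189
irrigated plots without the outcome: 400 − 189 = 211
rain-fed plots without the outcome: 100 − 11 = 89
odds, irrigated plots = 189/211 = 0.8957
odds, rain-fed plots = 11/89 = 0.1236
OR = 0.8957 / 0.1236 = 7.247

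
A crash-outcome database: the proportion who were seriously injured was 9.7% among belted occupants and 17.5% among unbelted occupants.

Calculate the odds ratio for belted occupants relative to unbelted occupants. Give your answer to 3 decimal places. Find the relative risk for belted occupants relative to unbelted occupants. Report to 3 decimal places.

OR = 0.506; RR = 0.554

odds, belted occupants = 0.0970/0.9030 = 0.1074
odds, unbelted occupants = 0.1750/0.8250 = 0.2121
OR = 0.1074 / 0.2121 = 0.506
RR = 0.0970 / 0.1750 = 0.554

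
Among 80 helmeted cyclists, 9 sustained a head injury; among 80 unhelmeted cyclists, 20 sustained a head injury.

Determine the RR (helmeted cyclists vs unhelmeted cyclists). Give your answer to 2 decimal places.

RR: 0.45

risk, helmeted cyclists = 9/80 = 0.1125
risk, unhelmeted cyclists = 20/80 = 0.2500
RR = 0.1125 / 0.2500 = 0.45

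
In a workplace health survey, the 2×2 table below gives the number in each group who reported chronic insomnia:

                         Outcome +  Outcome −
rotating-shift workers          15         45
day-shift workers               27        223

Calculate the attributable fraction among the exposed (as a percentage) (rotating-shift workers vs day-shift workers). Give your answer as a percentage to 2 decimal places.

risk, rotating-shift workers = 15/60 = 0.2500
risk, day-shift workers = 27/250 = 0.1080
AR% = (0.2500 − 0.1080) / 0.2500 = 0.5680 → 56.80%

56.80%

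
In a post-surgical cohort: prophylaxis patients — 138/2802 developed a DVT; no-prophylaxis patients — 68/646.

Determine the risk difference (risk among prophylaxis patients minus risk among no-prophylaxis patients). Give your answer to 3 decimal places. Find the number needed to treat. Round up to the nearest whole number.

risk, prophylaxis patients = 138/2802 = 0.04925
risk, no-prophylaxis patients = 68/646 = 0.10526
risk difference = 0.04925 − 0.10526 = -0.056
absolute risk difference = 0.056013
1 / 0.056013 = 17.853 → round up → 18

RD = -0.056; NNT = 18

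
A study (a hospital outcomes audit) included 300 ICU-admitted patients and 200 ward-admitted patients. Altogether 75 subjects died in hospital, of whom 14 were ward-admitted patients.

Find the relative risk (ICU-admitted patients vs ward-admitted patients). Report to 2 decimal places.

2.90

ICU-admitted patients with the outcome: 75 − 14 = 61
ICU-admitted patients without the outcome: 300 − 61 = 239
ward-admitted patients without the outcome: 200 − 14 = 186
risk, ICU-admitted patients = 61/300 = 0.2033
risk, ward-admitted patients = 14/200 = 0.0700
RR = 0.2033 / 0.0700 = 2.90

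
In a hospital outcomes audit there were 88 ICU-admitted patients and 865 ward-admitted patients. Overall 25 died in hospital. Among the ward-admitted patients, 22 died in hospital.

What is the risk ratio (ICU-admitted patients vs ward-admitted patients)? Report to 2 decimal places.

ICU-admitted patients with the outcome: 25 − 22 = 3
ICU-admitted patients without the outcome: 88 − 3 = 85
ward-admitted patients without the outcome: 865 − 22 = 843
risk, ICU-admitted patients = 3/88 = 0.03409
risk, ward-admitted patients = 22/865 = 0.02543
RR = 0.03409 / 0.02543 = 1.34

1.34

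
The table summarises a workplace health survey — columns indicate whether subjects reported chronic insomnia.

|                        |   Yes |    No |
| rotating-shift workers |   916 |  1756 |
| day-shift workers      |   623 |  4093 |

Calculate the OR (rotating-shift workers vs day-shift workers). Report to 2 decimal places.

OR: 3.43

odds, rotating-shift workers = 916/1756 = 0.5216
odds, day-shift workers = 623/4093 = 0.1522
OR = 0.5216 / 0.1522 = 3.43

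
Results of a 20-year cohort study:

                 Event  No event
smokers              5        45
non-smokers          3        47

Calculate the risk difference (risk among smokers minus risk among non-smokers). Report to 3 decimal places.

0.040

risk, smokers = 5/50 = 0.1000
risk, non-smokers = 3/50 = 0.0600
risk difference = 0.1000 − 0.0600 = 0.040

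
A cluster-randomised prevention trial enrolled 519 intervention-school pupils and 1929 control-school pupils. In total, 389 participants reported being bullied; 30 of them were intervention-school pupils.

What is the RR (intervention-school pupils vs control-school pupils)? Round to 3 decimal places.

intervention-school pupils without the outcome: 519 − 30 = 489
control-school pupils with the outcome: 389 − 30 = 359
control-school pupils without the outcome: 1929 − 359 = 1570
risk, intervention-school pupils = 30/519 = 0.0578
risk, control-school pupils = 359/1929 = 0.1861
RR = 0.0578 / 0.1861 = 0.311

RR: 0.311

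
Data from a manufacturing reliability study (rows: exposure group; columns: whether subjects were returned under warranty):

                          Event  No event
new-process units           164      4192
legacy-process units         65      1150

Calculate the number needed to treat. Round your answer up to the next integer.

NNT ≈ 64

risk, new-process units = 164/4356 = 0.037649
risk, legacy-process units = 65/1215 = 0.053498
absolute risk difference = 0.015849
1 / 0.015849 = 63.095 → round up → 64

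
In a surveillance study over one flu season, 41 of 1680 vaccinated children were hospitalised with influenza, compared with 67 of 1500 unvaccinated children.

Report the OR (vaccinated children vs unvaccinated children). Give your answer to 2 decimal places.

OR = (41 × 1433) / (1639 × 67) = 58753/109813 ≈ 0.54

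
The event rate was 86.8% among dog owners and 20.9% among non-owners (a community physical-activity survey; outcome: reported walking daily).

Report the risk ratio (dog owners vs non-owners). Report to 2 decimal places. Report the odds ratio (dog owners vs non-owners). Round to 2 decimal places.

RR = 4.15; OR = 24.89

RR = 0.8680 / 0.2090 = 4.15
odds, dog owners = 0.8680/0.1320 = 6.5758
odds, non-owners = 0.2090/0.7910 = 0.2642
OR = 6.5758 / 0.2642 = 24.89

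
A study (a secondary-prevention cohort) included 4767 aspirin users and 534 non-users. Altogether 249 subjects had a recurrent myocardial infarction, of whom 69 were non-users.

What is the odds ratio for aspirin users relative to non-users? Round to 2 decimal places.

OR ≈ 0.26

aspirin users with the outcome: 249 − 69 = 180
aspirin users without the outcome: 4767 − 180 = 4587
non-users without the outcome: 534 − 69 = 465
OR = (180 × 465) / (4587 × 69) = 83700/316503 ≈ 0.26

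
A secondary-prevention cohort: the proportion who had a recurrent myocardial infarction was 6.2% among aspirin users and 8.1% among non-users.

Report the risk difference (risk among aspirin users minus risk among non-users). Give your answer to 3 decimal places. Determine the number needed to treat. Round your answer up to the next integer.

risk difference = 0.0620 − 0.0810 = -0.019
absolute risk difference = 0.019000
1 / 0.019000 = 52.632 → round up → 53

RD = -0.019; NNT = 53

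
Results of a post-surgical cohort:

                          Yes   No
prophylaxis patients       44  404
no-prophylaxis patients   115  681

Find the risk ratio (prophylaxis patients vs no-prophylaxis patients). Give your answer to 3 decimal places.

risk, prophylaxis patients = 44/448 = 0.0982
risk, no-prophylaxis patients = 115/796 = 0.1445
RR = 0.0982 / 0.1445 = 0.680

0.680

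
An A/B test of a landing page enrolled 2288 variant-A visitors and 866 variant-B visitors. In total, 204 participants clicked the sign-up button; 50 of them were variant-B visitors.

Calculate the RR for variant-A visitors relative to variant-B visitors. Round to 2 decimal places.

RR ≈ 1.17

variant-A visitors with the outcome: 204 − 50 = 154
variant-A visitors without the outcome: 2288 − 154 = 2134
variant-B visitors without the outcome: 866 − 50 = 816
risk, variant-A visitors = 154/2288 = 0.0673
risk, variant-B visitors = 50/866 = 0.0577
RR = 0.0673 / 0.0577 = 1.17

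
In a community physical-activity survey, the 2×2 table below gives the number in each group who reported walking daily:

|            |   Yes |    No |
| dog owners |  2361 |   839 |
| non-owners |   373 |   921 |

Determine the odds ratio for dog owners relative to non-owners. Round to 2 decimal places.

OR = (2361 × 921) / (839 × 373) = 2174481/312947 ≈ 6.95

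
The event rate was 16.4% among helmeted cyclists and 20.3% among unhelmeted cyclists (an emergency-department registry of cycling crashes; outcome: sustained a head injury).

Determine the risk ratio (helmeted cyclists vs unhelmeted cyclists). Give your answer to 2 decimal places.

RR = 0.1640 / 0.2030 = 0.81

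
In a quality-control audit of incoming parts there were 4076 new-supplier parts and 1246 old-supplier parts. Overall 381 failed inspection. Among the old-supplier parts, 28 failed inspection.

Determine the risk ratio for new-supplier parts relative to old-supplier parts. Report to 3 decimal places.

3.854

new-supplier parts with the outcome: 381 − 28 = 353
new-supplier parts without the outcome: 4076 − 353 = 3723
old-supplier parts without the outcome: 1246 − 28 = 1218
risk, new-supplier parts = 353/4076 = 0.08660
risk, old-supplier parts = 28/1246 = 0.02247
RR = 0.08660 / 0.02247 = 3.854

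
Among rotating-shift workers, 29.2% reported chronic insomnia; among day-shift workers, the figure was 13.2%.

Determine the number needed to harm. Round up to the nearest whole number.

absolute risk difference = 0.160000
1 / 0.160000 = 6.250 → round up → 7

7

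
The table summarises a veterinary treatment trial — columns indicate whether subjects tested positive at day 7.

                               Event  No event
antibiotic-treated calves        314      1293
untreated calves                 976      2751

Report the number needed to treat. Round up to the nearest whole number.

NNT = 16

risk, antibiotic-treated calves = 314/1607 = 0.195395
risk, untreated calves = 976/3727 = 0.261873
absolute risk difference = 0.066478
1 / 0.066478 = 15.043 → round up → 16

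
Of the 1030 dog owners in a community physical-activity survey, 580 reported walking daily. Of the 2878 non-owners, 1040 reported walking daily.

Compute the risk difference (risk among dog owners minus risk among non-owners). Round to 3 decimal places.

risk, dog owners = 580/1030 = 0.5631
risk, non-owners = 1040/2878 = 0.3614
risk difference = 0.5631 − 0.3614 = 0.202

RD ≈ 0.202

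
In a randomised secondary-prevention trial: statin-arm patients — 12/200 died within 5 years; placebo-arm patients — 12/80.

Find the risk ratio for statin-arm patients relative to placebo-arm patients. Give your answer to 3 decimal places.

0.400

risk, statin-arm patients = 12/200 = 0.0600
risk, placebo-arm patients = 12/80 = 0.1500
RR = 0.0600 / 0.1500 = 0.400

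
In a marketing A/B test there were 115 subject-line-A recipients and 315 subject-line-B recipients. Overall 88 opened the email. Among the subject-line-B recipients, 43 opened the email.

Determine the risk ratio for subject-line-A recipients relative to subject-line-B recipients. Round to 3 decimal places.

2.867

subject-line-A recipients with the outcome: 88 − 43 = 45
subject-line-A recipients without the outcome: 115 − 45 = 70
subject-line-B recipients without the outcome: 315 − 43 = 272
risk, subject-line-A recipients = 45/115 = 0.3913
risk, subject-line-B recipients = 43/315 = 0.1365
RR = 0.3913 / 0.1365 = 2.867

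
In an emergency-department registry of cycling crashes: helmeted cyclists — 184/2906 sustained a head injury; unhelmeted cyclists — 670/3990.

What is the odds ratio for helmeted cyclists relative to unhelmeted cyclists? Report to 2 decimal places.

odds, helmeted cyclists = 184/2722 = 0.0676
odds, unhelmeted cyclists = 670/3320 = 0.2018
OR = 0.0676 / 0.2018 = 0.33

OR = 0.33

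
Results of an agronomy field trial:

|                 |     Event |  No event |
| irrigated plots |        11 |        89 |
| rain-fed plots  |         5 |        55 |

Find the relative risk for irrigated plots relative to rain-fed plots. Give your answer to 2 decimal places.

1.32

risk, irrigated plots = 11/100 = 0.1100
risk, rain-fed plots = 5/60 = 0.0833
RR = 0.1100 / 0.0833 = 1.32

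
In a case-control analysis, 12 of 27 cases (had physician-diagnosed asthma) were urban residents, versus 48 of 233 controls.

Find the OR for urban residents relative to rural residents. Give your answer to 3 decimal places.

OR = (12 × 185) / (48 × 15) = 2220/720 ≈ 3.083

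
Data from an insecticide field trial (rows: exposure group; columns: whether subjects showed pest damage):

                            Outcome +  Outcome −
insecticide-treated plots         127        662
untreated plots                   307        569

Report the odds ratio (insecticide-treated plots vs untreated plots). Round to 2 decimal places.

OR = (127 × 569) / (662 × 307) = 72263/203234 ≈ 0.36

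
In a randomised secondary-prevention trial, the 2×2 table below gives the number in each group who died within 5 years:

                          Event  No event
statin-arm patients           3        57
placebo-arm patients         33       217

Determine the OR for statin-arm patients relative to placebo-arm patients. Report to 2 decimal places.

OR = (3 × 217) / (57 × 33) = 651/1881 ≈ 0.35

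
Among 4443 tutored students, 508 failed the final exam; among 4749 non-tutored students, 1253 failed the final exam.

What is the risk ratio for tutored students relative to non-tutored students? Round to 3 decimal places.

risk, tutored students = 508/4443 = 0.1143
risk, non-tutored students = 1253/4749 = 0.2638
RR = 0.1143 / 0.2638 = 0.433

0.433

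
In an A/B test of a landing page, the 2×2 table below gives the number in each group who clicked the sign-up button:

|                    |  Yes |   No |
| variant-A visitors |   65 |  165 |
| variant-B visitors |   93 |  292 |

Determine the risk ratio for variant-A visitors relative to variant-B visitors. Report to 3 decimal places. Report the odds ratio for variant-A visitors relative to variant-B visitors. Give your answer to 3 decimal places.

RR = 1.170; OR = 1.237

risk, variant-A visitors = 65/230 = 0.2826
risk, variant-B visitors = 93/385 = 0.2416
RR = 0.2826 / 0.2416 = 1.170
OR = (65 × 292) / (165 × 93) = 18980/15345 ≈ 1.237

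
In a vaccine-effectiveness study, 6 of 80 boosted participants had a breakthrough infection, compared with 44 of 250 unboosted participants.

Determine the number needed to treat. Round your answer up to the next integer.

risk, boosted participants = 6/80 = 0.075000
risk, unboosted participants = 44/250 = 0.176000
absolute risk difference = 0.101000
1 / 0.101000 = 9.901 → round up → 10

NNT: 10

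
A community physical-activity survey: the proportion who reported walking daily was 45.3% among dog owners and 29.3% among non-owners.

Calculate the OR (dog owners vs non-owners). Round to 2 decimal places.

odds, dog owners = 0.4530/0.5470 = 0.8282
odds, non-owners = 0.2930/0.7070 = 0.4144
OR = 0.8282 / 0.4144 = 2.00

2.00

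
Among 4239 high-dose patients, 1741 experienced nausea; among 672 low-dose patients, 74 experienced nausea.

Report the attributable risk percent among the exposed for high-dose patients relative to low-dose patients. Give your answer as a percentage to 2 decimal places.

73.19%

risk, high-dose patients = 1741/4239 = 0.4107
risk, low-dose patients = 74/672 = 0.1101
AR% = (0.4107 − 0.1101) / 0.4107 = 0.7319 → 73.19%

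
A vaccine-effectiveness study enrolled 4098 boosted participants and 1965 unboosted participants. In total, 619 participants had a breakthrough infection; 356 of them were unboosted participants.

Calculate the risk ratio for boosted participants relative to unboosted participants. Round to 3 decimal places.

boosted participants with the outcome: 619 − 356 = 263
boosted participants without the outcome: 4098 − 263 = 3835
unboosted participants without the outcome: 1965 − 356 = 1609
risk, boosted participants = 263/4098 = 0.0642
risk, unboosted participants = 356/1965 = 0.1812
RR = 0.0642 / 0.1812 = 0.354

RR = 0.354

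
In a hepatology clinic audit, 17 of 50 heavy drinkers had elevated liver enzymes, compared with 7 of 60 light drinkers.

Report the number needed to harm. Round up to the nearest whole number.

5

risk, heavy drinkers = 17/50 = 0.340000
risk, light drinkers = 7/60 = 0.116667
absolute risk difference = 0.223333
1 / 0.223333 = 4.478 → round up → 5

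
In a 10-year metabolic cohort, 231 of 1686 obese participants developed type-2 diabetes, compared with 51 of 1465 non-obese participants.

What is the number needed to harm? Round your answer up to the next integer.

10

risk, obese participants = 231/1686 = 0.137011
risk, non-obese participants = 51/1465 = 0.034812
absolute risk difference = 0.102198
1 / 0.102198 = 9.785 → round up → 10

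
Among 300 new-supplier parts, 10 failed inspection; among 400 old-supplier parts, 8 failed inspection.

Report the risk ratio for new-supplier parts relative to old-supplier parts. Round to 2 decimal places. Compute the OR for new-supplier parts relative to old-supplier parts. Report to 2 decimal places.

risk, new-supplier parts = 10/300 = 0.03333
risk, old-supplier parts = 8/400 = 0.02000
RR = 0.03333 / 0.02000 = 1.67
OR = (10 × 392) / (290 × 8) = 3920/2320 ≈ 1.69

RR = 1.67; OR = 1.69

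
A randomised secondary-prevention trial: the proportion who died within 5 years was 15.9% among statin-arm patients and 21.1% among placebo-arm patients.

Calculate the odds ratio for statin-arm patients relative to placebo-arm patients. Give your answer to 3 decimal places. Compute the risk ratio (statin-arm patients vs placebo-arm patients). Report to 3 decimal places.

OR = 0.707; RR = 0.754

odds, statin-arm patients = 0.1590/0.8410 = 0.1891
odds, placebo-arm patients = 0.2110/0.7890 = 0.2674
OR = 0.1891 / 0.2674 = 0.707
RR = 0.1590 / 0.2110 = 0.754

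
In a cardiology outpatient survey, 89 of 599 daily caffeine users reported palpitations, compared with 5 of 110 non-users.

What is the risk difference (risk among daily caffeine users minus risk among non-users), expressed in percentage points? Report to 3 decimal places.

RD: 10.313

risk, daily caffeine users = 89/599 = 0.14858
risk, non-users = 5/110 = 0.04545
risk difference = 0.14858 − 0.04545 = 0.10313 → 10.313 percentage points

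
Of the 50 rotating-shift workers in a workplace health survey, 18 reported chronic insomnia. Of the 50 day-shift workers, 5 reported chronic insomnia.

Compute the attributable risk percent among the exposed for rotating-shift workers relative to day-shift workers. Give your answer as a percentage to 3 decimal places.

72.222%

risk, rotating-shift workers = 18/50 = 0.3600
risk, day-shift workers = 5/50 = 0.1000
AR% = (0.3600 − 0.1000) / 0.3600 = 0.7222 → 72.222%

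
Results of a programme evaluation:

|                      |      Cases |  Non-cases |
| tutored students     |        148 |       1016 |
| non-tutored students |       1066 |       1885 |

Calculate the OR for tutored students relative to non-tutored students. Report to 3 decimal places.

OR = (148 × 1885) / (1016 × 1066) = 278980/1083056 ≈ 0.258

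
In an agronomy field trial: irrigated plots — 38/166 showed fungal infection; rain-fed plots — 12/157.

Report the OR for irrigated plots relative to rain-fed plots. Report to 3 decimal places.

OR = (38 × 145) / (128 × 12) = 5510/1536 ≈ 3.587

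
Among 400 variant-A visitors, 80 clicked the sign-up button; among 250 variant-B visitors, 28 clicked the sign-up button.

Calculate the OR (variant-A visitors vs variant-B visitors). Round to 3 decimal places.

OR = (80 × 222) / (320 × 28) = 17760/8960 ≈ 1.982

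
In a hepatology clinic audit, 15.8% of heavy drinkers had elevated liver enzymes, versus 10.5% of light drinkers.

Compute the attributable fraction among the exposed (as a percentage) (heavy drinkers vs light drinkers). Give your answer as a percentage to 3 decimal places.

AR% = (0.1580 − 0.1050) / 0.1580 = 0.3354 → 33.544%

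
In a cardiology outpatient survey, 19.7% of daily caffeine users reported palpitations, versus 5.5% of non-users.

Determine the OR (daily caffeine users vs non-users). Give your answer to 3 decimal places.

4.215

odds, daily caffeine users = 0.1970/0.8030 = 0.2453
odds, non-users = 0.0550/0.9450 = 0.0582
OR = 0.2453 / 0.0582 = 4.215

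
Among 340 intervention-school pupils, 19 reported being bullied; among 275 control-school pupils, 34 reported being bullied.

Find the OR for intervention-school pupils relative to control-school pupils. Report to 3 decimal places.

OR = (19 × 241) / (321 × 34) = 4579/10914 ≈ 0.420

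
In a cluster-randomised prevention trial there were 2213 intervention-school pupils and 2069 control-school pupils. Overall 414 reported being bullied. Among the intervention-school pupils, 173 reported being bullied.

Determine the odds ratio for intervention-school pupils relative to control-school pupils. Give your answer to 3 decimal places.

OR ≈ 0.643

intervention-school pupils without the outcome: 2213 − 173 = 2040
control-school pupils with the outcome: 414 − 173 = 241
control-school pupils without the outcome: 2069 − 241 = 1828
odds, intervention-school pupils = 173/2040 = 0.0848
odds, control-school pupils = 241/1828 = 0.1318
OR = 0.0848 / 0.1318 = 0.643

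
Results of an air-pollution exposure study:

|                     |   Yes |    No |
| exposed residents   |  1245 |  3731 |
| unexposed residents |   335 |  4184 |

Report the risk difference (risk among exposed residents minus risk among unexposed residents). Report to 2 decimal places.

risk, exposed residents = 1245/4976 = 0.2502
risk, unexposed residents = 335/4519 = 0.0741
risk difference = 0.2502 − 0.0741 = 0.18

RD ≈ 0.18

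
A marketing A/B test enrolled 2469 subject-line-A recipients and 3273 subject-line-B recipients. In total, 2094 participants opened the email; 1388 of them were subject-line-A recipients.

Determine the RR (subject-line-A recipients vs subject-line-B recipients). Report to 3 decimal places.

subject-line-A recipients without the outcome: 2469 − 1388 = 1081
subject-line-B recipients with the outcome: 2094 − 1388 = 706
subject-line-B recipients without the outcome: 3273 − 706 = 2567
risk, subject-line-A recipients = 1388/2469 = 0.5622
risk, subject-line-B recipients = 706/3273 = 0.2157
RR = 0.5622 / 0.2157 = 2.606

RR ≈ 2.606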